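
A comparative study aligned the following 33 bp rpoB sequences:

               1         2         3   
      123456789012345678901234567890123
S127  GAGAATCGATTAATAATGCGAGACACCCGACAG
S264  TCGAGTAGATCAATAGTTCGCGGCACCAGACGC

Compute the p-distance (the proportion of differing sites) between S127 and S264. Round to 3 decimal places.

0.364

Mismatches occur at site 1 (G→T), site 2 (A→C), site 5 (A→G), site 7 (C→A), site 11 (T→C), site 16 (A→G), site 18 (G→T), site 21 (A→C), site 23 (A→G), site 28 (C→A), site 32 (A→G), site 33 (G→C).
There are 12 differences over 33 sites, so p = 12/33 = 0.364.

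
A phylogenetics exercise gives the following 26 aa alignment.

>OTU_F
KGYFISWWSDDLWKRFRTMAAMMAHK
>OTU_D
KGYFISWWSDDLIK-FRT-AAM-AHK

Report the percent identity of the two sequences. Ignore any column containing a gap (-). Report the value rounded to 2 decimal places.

95.65%

Excluding the 3 gap columns leaves 23 comparable sites.
Differing sites — 13:W/I.
22 of the 23 comparable sites match, so the percent identity is 22/23 × 100 = 95.65%.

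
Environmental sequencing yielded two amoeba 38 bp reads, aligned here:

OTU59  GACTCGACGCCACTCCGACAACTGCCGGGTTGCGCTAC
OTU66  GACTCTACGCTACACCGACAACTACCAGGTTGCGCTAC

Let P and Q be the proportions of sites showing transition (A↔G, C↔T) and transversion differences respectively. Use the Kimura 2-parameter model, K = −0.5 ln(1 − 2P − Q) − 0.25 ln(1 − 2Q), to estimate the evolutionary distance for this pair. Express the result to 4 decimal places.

0.1460

Differing sites — 6:G/T (Tv); 11:C/T (Ti); 14:T/A (Tv); 24:G/A (Ti); 27:G/A (Ti).
Of the 5 differences, 3 transitions and 2 transversions over 38 sites: P = 3/38 = 0.078947, Q = 2/38 = 0.052632.
d = −0.5·ln(0.789474) − 0.25·ln(0.894736) = −0.5·(-0.236388) − 0.25·(-0.111227) = 0.1460.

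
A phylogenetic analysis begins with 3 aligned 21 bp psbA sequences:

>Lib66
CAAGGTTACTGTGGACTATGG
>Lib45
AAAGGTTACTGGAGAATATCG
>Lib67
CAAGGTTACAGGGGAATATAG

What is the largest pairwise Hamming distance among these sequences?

5

Pairwise Hamming distances:
  Lib66 vs Lib45: 5
  Lib66 vs Lib67: 4
  Lib45 vs Lib67: 4
The largest is 5, between Lib66 and Lib45.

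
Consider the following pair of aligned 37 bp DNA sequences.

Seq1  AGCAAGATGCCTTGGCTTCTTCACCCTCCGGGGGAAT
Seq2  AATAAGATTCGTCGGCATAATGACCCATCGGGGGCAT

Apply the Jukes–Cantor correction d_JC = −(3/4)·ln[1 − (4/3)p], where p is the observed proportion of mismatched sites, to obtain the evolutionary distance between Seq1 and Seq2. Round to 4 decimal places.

0.4248

Mismatches occur at site 2 (G→A), site 3 (C→T), site 9 (G→T), site 11 (C→G), site 13 (T→C), site 17 (T→A), site 19 (C→A), site 20 (T→A), site 22 (C→G), site 27 (T→A), site 28 (C→T), site 35 (A→C).
p = 12/37 = 0.324324.
d = −0.75 · ln(1 − (4/3)·0.324324) = −0.75 · ln(0.567568) = −0.75 · (-0.566395) = 0.4248.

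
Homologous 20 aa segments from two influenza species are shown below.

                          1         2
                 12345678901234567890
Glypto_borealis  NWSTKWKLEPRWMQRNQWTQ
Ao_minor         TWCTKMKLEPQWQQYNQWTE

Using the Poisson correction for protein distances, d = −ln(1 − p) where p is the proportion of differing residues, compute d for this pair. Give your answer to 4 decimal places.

0.4308

Differing sites — 1:N/T; 3:S/C; 6:W/M; 11:R/Q; 13:M/Q; 15:R/Y; 20:Q/E.
p = 7/20 = 0.350000.
d = −ln(1 − 0.350000) = −ln(0.650000) = 0.4308.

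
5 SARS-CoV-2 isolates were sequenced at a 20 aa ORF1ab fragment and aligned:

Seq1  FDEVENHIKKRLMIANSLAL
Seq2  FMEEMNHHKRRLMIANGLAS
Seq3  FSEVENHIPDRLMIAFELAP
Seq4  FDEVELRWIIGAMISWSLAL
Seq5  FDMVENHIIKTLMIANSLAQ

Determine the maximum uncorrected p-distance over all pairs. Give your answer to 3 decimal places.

Pairwise Hamming distances:
  Seq1 vs Seq2: 7
  Seq1 vs Seq3: 6
  Seq1 vs Seq4: 9
  Seq1 vs Seq5: 4
  Seq2 vs Seq3: 9
  Seq2 vs Seq4: 14
  Seq2 vs Seq5: 10
  Seq3 vs Seq4: 12
  Seq3 vs Seq5: 8
  Seq4 vs Seq5: 10
The largest is 14 mismatches, between Seq2 and Seq4; p = 14/20 = 0.700.

0.700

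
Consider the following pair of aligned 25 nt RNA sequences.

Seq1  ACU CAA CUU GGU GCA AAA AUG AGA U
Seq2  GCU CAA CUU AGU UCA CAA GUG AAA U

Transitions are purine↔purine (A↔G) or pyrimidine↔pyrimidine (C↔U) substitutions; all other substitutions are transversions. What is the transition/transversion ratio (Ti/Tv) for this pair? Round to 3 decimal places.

Differing sites — 1:A/G (Ti); 10:G/A (Ti); 13:G/U (Tv); 16:A/C (Tv); 19:A/G (Ti); 23:G/A (Ti).
Of the 6 differences, 4 transitions and 2 transversions, so Ti/Tv = 4/2 = 2.000.

2.000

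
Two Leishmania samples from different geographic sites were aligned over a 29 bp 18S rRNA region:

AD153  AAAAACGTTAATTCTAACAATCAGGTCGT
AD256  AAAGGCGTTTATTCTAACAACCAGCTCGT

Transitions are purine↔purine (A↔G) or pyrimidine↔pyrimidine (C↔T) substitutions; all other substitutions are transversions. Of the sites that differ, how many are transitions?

The sequences differ at positions 4 (A/G, transition), 5 (A/G, transition), 10 (A/T, transversion), 21 (T/C, transition), 25 (G/C, transversion).
Of the 5 differences, 3 transitions and 2 transversions, so the answer is 3.

3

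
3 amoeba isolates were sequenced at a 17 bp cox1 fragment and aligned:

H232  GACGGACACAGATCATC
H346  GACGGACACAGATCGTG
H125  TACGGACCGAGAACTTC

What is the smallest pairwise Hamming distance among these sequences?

2

Pairwise Hamming distances:
  H232 vs H346: 2
  H232 vs H125: 5
  H346 vs H125: 6
The smallest is 2, between H232 and H346.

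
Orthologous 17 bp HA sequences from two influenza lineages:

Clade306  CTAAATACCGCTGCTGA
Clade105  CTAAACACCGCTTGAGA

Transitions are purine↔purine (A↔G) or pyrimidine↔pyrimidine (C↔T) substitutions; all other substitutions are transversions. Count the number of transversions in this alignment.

Mismatches occur at site 6 (T/C, transition), site 13 (G/T, transversion), site 14 (C/G, transversion), site 15 (T/A, transversion).
Of the 4 differences, 1 transition and 3 transversions, so the answer is 3.

3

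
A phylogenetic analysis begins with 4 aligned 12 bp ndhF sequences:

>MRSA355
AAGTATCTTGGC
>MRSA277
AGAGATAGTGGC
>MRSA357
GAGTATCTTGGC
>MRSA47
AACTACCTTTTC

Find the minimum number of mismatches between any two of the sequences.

1

Pairwise Hamming distances:
  MRSA355 vs MRSA277: 5
  MRSA355 vs MRSA357: 1
  MRSA355 vs MRSA47: 4
  MRSA277 vs MRSA357: 6
  MRSA277 vs MRSA47: 8
  MRSA357 vs MRSA47: 5
The smallest is 1, between MRSA355 and MRSA357.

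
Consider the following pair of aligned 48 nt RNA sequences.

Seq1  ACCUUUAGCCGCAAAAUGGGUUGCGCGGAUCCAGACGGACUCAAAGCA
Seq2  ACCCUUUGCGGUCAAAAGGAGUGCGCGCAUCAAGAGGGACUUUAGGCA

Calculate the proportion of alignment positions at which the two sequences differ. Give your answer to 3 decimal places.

Mismatches occur at site 4 (U↔C), site 7 (A↔U), site 10 (C↔G), site 12 (C↔U), site 13 (A↔C), site 17 (U↔A), site 20 (G↔A), site 21 (U↔G), site 28 (G↔C), site 32 (C↔A), site 36 (C↔G), site 42 (C↔U), site 43 (A↔U), site 45 (A↔G).
There are 14 differences over 48 sites, so p = 14/48 = 0.292.

0.292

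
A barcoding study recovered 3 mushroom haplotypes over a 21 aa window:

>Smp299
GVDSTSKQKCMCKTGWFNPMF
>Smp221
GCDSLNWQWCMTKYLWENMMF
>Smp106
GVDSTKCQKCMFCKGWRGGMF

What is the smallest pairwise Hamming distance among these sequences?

Pairwise Hamming distances:
  Smp299 vs Smp221: 10
  Smp299 vs Smp106: 8
  Smp221 vs Smp106: 12
The smallest is 8, between Smp299 and Smp106.

8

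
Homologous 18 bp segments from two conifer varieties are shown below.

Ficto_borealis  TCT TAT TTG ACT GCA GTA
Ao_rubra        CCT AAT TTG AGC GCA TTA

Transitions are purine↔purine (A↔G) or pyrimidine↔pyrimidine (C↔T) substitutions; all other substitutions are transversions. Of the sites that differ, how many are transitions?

2

The sequences differ at positions 1 (T/C, transition), 4 (T/A, transversion), 11 (C/G, transversion), 12 (T/C, transition), 16 (G/T, transversion).
Of the 5 differences, 2 transitions and 3 transversions, so the answer is 2.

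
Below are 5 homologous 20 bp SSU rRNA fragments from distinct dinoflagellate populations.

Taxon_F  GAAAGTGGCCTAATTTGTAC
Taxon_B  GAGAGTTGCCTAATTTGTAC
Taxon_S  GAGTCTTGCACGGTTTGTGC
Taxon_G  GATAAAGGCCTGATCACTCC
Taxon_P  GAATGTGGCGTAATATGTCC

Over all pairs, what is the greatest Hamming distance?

12

Pairwise Hamming distances:
  Taxon_F vs Taxon_B: 2
  Taxon_F vs Taxon_S: 9
  Taxon_F vs Taxon_G: 8
  Taxon_F vs Taxon_P: 4
  Taxon_B vs Taxon_S: 7
  Taxon_B vs Taxon_G: 9
  Taxon_B vs Taxon_P: 6
  Taxon_S vs Taxon_G: 12
  Taxon_S vs Taxon_P: 9
  Taxon_G vs Taxon_P: 9
The largest is 12, between Taxon_S and Taxon_G.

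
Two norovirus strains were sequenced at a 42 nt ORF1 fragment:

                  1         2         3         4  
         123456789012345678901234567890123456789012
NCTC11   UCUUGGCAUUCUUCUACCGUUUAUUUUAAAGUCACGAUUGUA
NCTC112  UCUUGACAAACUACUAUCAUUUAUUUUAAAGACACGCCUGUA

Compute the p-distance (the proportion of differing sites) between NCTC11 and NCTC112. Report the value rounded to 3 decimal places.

0.214

The sequences differ at positions 6 (G/A), 9 (U/A), 10 (U/A), 13 (U/A), 17 (C/U), 19 (G/A), 32 (U/A), 37 (A/C), 38 (U/C).
There are 9 differences over 42 sites, so p = 9/42 = 0.214.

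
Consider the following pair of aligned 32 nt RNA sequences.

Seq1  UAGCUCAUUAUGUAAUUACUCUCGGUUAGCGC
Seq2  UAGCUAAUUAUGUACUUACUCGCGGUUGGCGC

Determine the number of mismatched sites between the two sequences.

4

Differing sites — 6:C/A; 15:A/C; 22:U/G; 28:A/G.
That gives 4 mismatches out of 32 aligned sites, so the Hamming distance is 4.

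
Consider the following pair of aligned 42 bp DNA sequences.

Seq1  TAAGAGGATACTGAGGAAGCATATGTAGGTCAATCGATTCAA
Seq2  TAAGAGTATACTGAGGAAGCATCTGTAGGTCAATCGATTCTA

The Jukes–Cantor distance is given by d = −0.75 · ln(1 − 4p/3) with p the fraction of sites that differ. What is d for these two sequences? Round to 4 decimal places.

The sequences differ at positions 7 (G/T), 23 (A/C), 41 (A/T).
p = 3/42 = 0.071429.
d = −0.75 · ln(1 − (4/3)·0.071429) = −0.75 · ln(0.904761) = −0.75 · (-0.100084) = 0.0751.

0.0751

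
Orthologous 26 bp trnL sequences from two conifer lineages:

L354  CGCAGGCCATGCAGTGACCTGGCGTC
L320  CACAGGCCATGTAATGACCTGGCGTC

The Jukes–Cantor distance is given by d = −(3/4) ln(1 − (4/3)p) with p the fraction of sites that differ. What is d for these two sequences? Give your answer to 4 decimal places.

0.1253

Differing sites — 2:G/A; 12:C/T; 14:G/A.
p = 3/26 = 0.115385.
d = −0.75 · ln(1 − (4/3)·0.115385) = −0.75 · ln(0.846153) = −0.75 · (-0.167055) = 0.1253.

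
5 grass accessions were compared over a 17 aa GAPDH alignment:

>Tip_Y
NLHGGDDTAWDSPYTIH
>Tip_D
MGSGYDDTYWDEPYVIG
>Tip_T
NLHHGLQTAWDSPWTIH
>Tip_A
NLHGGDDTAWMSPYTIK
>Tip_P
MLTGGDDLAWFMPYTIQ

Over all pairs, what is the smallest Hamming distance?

2

Pairwise Hamming distances:
  Tip_Y vs Tip_D: 8
  Tip_Y vs Tip_T: 4
  Tip_Y vs Tip_A: 2
  Tip_Y vs Tip_P: 6
  Tip_D vs Tip_T: 12
  Tip_D vs Tip_A: 9
  Tip_D vs Tip_P: 9
  Tip_T vs Tip_A: 6
  Tip_T vs Tip_P: 10
  Tip_A vs Tip_P: 6
The smallest is 2, between Tip_Y and Tip_A.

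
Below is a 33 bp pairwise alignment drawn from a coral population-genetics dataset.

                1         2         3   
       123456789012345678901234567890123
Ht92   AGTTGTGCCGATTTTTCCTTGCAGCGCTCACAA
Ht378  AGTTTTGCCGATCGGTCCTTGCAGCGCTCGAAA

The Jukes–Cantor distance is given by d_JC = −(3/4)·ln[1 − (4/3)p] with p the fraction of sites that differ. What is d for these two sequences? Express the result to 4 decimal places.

Differing sites — 5:G/T; 13:T/C; 14:T/G; 15:T/G; 30:A/G; 31:C/A.
p = 6/33 = 0.181818.
d = −0.75 · ln(1 − (4/3)·0.181818) = −0.75 · ln(0.757576) = −0.75 · (-0.277631) = 0.2082.

0.2082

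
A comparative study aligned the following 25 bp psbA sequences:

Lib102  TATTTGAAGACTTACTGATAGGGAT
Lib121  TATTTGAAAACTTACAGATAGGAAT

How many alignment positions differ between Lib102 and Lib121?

3

Differing sites — 9:G/A; 16:T/A; 23:G/A.
That gives 3 mismatches out of 25 aligned sites, so the Hamming distance is 3.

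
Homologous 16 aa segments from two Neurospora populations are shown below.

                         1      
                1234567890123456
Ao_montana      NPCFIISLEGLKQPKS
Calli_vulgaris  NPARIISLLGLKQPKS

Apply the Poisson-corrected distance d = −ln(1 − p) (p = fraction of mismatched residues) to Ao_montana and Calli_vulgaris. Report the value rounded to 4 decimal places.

Mismatches occur at site 3 (C→A), site 4 (F→R), site 9 (E→L).
p = 3/16 = 0.187500.
d = −ln(1 − 0.187500) = −ln(0.812500) = 0.2076.

0.2076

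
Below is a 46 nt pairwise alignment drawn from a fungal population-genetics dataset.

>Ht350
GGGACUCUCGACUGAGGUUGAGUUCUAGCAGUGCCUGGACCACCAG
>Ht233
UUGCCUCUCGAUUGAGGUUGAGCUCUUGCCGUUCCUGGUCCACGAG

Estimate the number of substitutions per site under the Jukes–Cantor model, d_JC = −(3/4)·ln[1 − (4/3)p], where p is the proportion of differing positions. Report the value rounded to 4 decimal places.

Mismatches occur at site 1 (G→U), site 2 (G→U), site 4 (A→C), site 12 (C→U), site 23 (U→C), site 27 (A→U), site 30 (A→C), site 33 (G→U), site 39 (A→U), site 44 (C→G).
p = 10/46 = 0.217391.
d = −0.75 · ln(1 − (4/3)·0.217391) = −0.75 · ln(0.710145) = −0.75 · (-0.342286) = 0.2567.

0.2567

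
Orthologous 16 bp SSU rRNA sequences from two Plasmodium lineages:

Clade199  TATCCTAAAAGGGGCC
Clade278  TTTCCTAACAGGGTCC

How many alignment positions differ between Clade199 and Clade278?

Mismatches occur at site 2 (A/T), site 9 (A/C), site 14 (G/T).
That gives 3 mismatches out of 16 aligned sites, so the Hamming distance is 3.

3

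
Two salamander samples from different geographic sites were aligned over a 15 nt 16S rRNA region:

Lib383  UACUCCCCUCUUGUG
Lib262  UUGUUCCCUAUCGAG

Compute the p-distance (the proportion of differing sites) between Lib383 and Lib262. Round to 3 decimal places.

Differing sites — 2:A/U; 3:C/G; 5:C/U; 10:C/A; 12:U/C; 14:U/A.
There are 6 differences over 15 sites, so p = 6/15 = 0.400.

0.400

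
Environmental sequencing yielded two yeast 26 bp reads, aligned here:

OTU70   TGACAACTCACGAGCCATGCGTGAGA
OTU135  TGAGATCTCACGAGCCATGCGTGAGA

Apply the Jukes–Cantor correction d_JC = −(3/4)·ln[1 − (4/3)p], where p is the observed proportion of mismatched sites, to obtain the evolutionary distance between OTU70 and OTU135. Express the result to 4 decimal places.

0.0812

The sequences differ at positions 4 (C/G), 6 (A/T).
p = 2/26 = 0.076923.
d = −0.75 · ln(1 − (4/3)·0.076923) = −0.75 · ln(0.897436) = −0.75 · (-0.108213) = 0.0812.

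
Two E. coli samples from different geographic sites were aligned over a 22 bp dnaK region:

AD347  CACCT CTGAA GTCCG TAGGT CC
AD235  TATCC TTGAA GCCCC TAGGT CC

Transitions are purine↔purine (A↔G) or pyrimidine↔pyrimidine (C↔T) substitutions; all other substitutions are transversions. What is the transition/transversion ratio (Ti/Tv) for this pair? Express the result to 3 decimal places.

Differing sites — 1:C/T (Ti); 3:C/T (Ti); 5:T/C (Ti); 6:C/T (Ti); 12:T/C (Ti); 15:G/C (Tv).
Of the 6 differences, 5 transitions and 1 transversion, so Ti/Tv = 5/1 = 5.000.

5.000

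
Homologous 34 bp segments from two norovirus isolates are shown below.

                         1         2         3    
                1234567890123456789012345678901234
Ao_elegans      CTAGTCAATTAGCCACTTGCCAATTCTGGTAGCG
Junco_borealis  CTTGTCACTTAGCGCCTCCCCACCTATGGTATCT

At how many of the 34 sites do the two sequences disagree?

The sequences differ at positions 3 (A/T), 8 (A/C), 14 (C/G), 15 (A/C), 18 (T/C), 19 (G/C), 23 (A/C), 24 (T/C), 26 (C/A), 32 (G/T), 34 (G/T).
That gives 11 mismatches out of 34 aligned sites, so the Hamming distance is 11.

11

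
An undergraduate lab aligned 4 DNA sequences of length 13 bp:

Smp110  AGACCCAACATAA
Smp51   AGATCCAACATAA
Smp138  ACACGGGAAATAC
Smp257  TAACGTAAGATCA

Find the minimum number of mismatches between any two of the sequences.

Pairwise Hamming distances:
  Smp110 vs Smp51: 1
  Smp110 vs Smp138: 6
  Smp110 vs Smp257: 6
  Smp51 vs Smp138: 7
  Smp51 vs Smp257: 7
  Smp138 vs Smp257: 7
The smallest is 1, between Smp110 and Smp51.

1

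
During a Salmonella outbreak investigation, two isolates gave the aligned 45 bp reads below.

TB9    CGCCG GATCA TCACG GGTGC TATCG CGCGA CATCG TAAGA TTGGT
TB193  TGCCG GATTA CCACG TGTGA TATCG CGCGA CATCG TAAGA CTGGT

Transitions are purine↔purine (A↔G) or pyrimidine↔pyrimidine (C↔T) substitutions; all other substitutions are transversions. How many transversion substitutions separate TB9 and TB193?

2

Mismatches occur at site 1 (C→T, transition), site 9 (C→T, transition), site 11 (T→C, transition), site 16 (G→T, transversion), site 20 (C→A, transversion), site 41 (T→C, transition).
Of the 6 differences, 4 transitions and 2 transversions, so the answer is 2.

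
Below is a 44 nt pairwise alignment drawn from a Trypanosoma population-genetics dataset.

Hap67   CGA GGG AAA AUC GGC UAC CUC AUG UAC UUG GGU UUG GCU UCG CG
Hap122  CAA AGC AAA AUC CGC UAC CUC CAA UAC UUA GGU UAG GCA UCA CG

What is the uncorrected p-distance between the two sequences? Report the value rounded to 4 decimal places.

0.2500

Differing sites — 2:G/A; 4:G/A; 6:G/C; 13:G/C; 22:A/C; 23:U/A; 24:G/A; 30:G/A; 35:U/A; 39:U/A; 42:G/A.
There are 11 differences over 44 sites, so p = 11/44 = 0.2500.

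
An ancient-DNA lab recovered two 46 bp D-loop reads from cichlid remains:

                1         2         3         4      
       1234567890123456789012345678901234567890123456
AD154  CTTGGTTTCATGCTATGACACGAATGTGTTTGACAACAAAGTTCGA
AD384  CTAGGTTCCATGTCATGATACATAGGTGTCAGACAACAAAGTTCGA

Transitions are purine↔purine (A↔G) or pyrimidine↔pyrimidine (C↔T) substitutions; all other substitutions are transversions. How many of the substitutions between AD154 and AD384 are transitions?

6

Mismatches occur at site 3 (T↔A, transversion), site 8 (T↔C, transition), site 13 (C↔T, transition), site 14 (T↔C, transition), site 19 (C↔T, transition), site 22 (G↔A, transition), site 23 (A↔T, transversion), site 25 (T↔G, transversion), site 30 (T↔C, transition), site 31 (T↔A, transversion).
Of the 10 differences, 6 transitions and 4 transversions, so the answer is 6.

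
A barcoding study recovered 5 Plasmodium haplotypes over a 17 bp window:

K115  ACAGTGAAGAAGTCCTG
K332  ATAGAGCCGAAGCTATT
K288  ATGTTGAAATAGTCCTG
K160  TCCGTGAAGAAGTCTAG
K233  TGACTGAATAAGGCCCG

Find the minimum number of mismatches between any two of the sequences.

4

Pairwise Hamming distances:
  K115 vs K332: 8
  K115 vs K288: 5
  K115 vs K160: 4
  K115 vs K233: 6
  K332 vs K288: 11
  K332 vs K160: 11
  K332 vs K233: 12
  K288 vs K160: 8
  K288 vs K233: 8
  K160 vs K233: 7
The smallest is 4, between K115 and K160.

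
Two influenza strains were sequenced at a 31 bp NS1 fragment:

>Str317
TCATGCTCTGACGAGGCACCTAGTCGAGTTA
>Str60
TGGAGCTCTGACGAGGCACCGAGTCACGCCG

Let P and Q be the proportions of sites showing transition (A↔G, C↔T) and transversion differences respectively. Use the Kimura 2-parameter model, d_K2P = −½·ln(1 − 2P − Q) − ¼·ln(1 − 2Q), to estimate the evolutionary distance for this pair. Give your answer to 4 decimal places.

Differing sites — 2:C/G (Tv); 3:A/G (Ti); 4:T/A (Tv); 21:T/G (Tv); 26:G/A (Ti); 27:A/C (Tv); 29:T/C (Ti); 30:T/C (Ti); 31:A/G (Ti).
Of the 9 differences, 5 transitions and 4 transversions over 31 sites: P = 5/31 = 0.161290, Q = 4/31 = 0.129032.
d = −0.5·ln(0.548388) − 0.25·ln(0.741936) = −0.5·(-0.600772) − 0.25·(-0.298492) = 0.3750.

0.3750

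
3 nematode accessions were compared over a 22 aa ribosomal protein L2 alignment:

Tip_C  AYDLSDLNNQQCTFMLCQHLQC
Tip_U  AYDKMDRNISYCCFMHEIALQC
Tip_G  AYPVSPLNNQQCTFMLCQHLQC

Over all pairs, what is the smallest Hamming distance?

3

Pairwise Hamming distances:
  Tip_C vs Tip_U: 11
  Tip_C vs Tip_G: 3
  Tip_U vs Tip_G: 13
The smallest is 3, between Tip_C and Tip_G.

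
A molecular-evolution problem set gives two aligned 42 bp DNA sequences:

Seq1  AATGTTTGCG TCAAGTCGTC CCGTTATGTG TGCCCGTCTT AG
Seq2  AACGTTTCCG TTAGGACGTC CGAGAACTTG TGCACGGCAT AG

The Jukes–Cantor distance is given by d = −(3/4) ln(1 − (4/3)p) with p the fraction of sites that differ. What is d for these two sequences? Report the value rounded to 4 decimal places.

0.4408

Differing sites — 3:T/C; 8:G/C; 12:C/T; 14:A/G; 16:T/A; 22:C/G; 23:G/A; 24:T/G; 25:T/A; 27:T/C; 28:G/T; 34:C/A; 37:T/G; 39:T/A.
p = 14/42 = 0.333333.
d = −0.75 · ln(1 − (4/3)·0.333333) = −0.75 · ln(0.555556) = −0.75 · (-0.587786) = 0.4408.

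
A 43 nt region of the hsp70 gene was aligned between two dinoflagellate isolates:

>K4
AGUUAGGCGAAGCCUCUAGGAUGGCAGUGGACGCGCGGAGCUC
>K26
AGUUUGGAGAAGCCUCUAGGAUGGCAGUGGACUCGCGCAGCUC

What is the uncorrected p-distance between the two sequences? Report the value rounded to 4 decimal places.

0.0930

The sequences differ at positions 5 (A/U), 8 (C/A), 33 (G/U), 38 (G/C).
There are 4 differences over 43 sites, so p = 4/43 = 0.0930.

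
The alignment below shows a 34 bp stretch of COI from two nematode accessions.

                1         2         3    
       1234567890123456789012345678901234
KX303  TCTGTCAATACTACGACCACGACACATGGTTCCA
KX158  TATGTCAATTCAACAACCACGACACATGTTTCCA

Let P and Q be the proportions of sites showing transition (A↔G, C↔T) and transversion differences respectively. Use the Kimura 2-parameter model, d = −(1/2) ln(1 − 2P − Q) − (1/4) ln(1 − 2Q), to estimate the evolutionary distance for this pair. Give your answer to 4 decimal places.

Differing sites — 2:C/A (Tv); 10:A/T (Tv); 12:T/A (Tv); 15:G/A (Ti); 29:G/T (Tv).
Of the 5 differences, 1 transition and 4 transversions over 34 sites: P = 1/34 = 0.029412, Q = 4/34 = 0.117647.
d = −0.5·ln(0.823529) − 0.25·ln(0.764706) = −0.5·(-0.194157) − 0.25·(-0.268264) = 0.1641.

0.1641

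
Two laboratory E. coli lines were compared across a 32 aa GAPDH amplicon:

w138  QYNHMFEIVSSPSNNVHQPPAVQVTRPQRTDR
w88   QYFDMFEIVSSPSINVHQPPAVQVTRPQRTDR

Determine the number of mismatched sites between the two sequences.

3

The sequences differ at positions 3 (N/F), 4 (H/D), 14 (N/I).
That gives 3 mismatches out of 32 aligned sites, so the Hamming distance is 3.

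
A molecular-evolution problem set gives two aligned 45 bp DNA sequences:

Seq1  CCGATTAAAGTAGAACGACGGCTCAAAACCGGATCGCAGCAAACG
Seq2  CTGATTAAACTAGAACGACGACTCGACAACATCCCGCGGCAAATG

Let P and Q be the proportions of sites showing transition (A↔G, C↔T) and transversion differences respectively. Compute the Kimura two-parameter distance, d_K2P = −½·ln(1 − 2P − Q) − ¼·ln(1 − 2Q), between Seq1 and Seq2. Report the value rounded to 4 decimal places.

Differing sites — 2:C/T (Ti); 10:G/C (Tv); 21:G/A (Ti); 25:A/G (Ti); 27:A/C (Tv); 29:C/A (Tv); 31:G/A (Ti); 32:G/T (Tv); 33:A/C (Tv); 34:T/C (Ti); 38:A/G (Ti); 44:C/T (Ti).
Of the 12 differences, 7 transitions and 5 transversions over 45 sites: P = 7/45 = 0.155556, Q = 5/45 = 0.111111.
d = −0.5·ln(0.577777) − 0.25·ln(0.777778) = −0.5·(-0.548567) − 0.25·(-0.251314) = 0.3371.

0.3371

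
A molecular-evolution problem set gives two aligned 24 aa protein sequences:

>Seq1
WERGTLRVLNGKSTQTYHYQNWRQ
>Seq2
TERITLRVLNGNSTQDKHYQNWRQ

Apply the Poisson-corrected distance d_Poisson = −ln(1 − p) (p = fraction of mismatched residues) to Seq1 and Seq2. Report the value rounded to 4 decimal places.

0.2336

Differing sites — 1:W/T; 4:G/I; 12:K/N; 16:T/D; 17:Y/K.
p = 5/24 = 0.208333.
d = −ln(1 − 0.208333) = −ln(0.791667) = 0.2336.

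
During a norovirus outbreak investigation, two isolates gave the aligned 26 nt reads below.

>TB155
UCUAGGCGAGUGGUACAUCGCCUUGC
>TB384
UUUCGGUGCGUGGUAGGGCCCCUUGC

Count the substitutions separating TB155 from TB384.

8

Differing sites — 2:C/U; 4:A/C; 7:C/U; 9:A/C; 16:C/G; 17:A/G; 18:U/G; 20:G/C.
That gives 8 mismatches out of 26 aligned sites, so the Hamming distance is 8.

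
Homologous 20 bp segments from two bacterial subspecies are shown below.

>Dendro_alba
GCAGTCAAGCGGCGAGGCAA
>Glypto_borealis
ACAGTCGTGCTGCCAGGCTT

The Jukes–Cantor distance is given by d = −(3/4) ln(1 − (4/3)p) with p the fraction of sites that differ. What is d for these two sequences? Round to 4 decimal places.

Mismatches occur at site 1 (G↔A), site 7 (A↔G), site 8 (A↔T), site 11 (G↔T), site 14 (G↔C), site 19 (A↔T), site 20 (A↔T).
p = 7/20 = 0.350000.
d = −0.75 · ln(1 − (4/3)·0.350000) = −0.75 · ln(0.533333) = −0.75 · (-0.628609) = 0.4715.

0.4715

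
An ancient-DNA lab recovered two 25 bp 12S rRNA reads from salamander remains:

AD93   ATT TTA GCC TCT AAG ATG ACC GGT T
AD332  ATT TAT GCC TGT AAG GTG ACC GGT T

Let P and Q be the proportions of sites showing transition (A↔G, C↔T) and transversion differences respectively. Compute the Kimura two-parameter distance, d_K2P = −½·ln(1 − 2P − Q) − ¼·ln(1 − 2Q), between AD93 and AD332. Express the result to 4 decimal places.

0.1802

Differing sites — 5:T/A (Tv); 6:A/T (Tv); 11:C/G (Tv); 16:A/G (Ti).
Of the 4 differences, 1 transition and 3 transversions over 25 sites: P = 1/25 = 0.040000, Q = 3/25 = 0.120000.
d = −0.5·ln(0.800000) − 0.25·ln(0.760000) = −0.5·(-0.223144) − 0.25·(-0.274437) = 0.1802.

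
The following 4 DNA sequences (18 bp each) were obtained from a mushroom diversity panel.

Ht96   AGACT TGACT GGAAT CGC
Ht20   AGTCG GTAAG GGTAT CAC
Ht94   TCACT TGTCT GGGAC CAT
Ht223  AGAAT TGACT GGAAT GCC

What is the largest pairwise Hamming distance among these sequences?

Pairwise Hamming distances:
  Ht96 vs Ht20: 8
  Ht96 vs Ht94: 7
  Ht96 vs Ht223: 3
  Ht20 vs Ht94: 12
  Ht20 vs Ht223: 10
  Ht94 vs Ht223: 9
The largest is 12, between Ht20 and Ht94.

12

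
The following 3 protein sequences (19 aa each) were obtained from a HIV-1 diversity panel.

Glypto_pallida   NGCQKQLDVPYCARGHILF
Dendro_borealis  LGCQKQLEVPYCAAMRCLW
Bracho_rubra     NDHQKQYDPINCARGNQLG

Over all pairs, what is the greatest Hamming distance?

Pairwise Hamming distances:
  Glypto_pallida vs Dendro_borealis: 7
  Glypto_pallida vs Bracho_rubra: 9
  Dendro_borealis vs Bracho_rubra: 13
The largest is 13, between Dendro_borealis and Bracho_rubra.

13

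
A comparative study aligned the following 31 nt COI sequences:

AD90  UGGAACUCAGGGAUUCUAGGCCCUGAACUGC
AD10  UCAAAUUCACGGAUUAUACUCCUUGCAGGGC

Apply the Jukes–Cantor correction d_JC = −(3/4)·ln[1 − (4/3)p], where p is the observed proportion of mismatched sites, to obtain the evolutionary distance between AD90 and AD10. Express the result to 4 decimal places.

Differing sites — 2:G/C; 3:G/A; 6:C/U; 10:G/C; 16:C/A; 19:G/C; 20:G/U; 23:C/U; 26:A/C; 28:C/G; 29:U/G.
p = 11/31 = 0.354839.
d = −0.75 · ln(1 − (4/3)·0.354839) = −0.75 · ln(0.526881) = −0.75 · (-0.640781) = 0.4806.

0.4806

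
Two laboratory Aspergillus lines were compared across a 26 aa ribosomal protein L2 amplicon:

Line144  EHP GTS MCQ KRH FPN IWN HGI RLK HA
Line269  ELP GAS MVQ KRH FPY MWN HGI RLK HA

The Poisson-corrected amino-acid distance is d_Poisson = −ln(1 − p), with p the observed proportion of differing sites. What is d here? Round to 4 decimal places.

The sequences differ at positions 2 (H/L), 5 (T/A), 8 (C/V), 15 (N/Y), 16 (I/M).
p = 5/26 = 0.192308.
d = −ln(1 − 0.192308) = −ln(0.807692) = 0.2136.

0.2136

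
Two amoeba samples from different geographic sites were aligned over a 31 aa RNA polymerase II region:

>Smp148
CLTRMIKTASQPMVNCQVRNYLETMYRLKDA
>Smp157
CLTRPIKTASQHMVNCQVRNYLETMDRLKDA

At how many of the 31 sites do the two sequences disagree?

3

Mismatches occur at site 5 (M→P), site 12 (P→H), site 26 (Y→D).
That gives 3 mismatches out of 31 aligned sites, so the Hamming distance is 3.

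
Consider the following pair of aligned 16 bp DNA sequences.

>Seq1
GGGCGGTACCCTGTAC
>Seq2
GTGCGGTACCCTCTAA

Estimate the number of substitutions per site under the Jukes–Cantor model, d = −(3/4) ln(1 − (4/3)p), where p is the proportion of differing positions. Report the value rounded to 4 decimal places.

Mismatches occur at site 2 (G/T), site 13 (G/C), site 16 (C/A).
p = 3/16 = 0.187500.
d = −0.75 · ln(1 − (4/3)·0.187500) = −0.75 · ln(0.750000) = −0.75 · (-0.287682) = 0.2158.

0.2158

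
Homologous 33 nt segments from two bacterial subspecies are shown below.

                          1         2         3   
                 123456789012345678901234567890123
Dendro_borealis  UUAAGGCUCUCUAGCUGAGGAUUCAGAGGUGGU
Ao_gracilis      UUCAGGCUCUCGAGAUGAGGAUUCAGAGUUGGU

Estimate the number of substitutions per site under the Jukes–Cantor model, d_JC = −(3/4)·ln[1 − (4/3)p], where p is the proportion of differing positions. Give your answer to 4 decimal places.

0.1322

Differing sites — 3:A/C; 12:U/G; 15:C/A; 29:G/U.
p = 4/33 = 0.121212.
d = −0.75 · ln(1 − (4/3)·0.121212) = −0.75 · ln(0.838384) = −0.75 · (-0.176279) = 0.1322.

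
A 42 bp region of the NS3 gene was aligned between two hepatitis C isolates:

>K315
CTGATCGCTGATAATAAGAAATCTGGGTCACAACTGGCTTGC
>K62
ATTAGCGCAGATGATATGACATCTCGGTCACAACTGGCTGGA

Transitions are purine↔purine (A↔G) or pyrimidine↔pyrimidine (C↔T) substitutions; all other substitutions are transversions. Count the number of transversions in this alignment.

9

Differing sites — 1:C/A (Tv); 3:G/T (Tv); 5:T/G (Tv); 9:T/A (Tv); 13:A/G (Ti); 17:A/T (Tv); 20:A/C (Tv); 25:G/C (Tv); 40:T/G (Tv); 42:C/A (Tv).
Of the 10 differences, 1 transition and 9 transversions, so the answer is 9.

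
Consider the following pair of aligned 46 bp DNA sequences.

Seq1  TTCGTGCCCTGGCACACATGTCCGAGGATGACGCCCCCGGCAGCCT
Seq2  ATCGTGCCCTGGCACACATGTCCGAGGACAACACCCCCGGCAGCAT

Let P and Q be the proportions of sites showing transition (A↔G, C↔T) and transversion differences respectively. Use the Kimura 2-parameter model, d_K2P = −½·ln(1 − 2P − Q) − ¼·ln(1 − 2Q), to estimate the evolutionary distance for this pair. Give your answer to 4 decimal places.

Differing sites — 1:T/A (Tv); 29:T/C (Ti); 30:G/A (Ti); 33:G/A (Ti); 45:C/A (Tv).
Of the 5 differences, 3 transitions and 2 transversions over 46 sites: P = 3/46 = 0.065217, Q = 2/46 = 0.043478.
d = −0.5·ln(0.826088) − 0.25·ln(0.913044) = −0.5·(-0.191054) − 0.25·(-0.090971) = 0.1183.

0.1183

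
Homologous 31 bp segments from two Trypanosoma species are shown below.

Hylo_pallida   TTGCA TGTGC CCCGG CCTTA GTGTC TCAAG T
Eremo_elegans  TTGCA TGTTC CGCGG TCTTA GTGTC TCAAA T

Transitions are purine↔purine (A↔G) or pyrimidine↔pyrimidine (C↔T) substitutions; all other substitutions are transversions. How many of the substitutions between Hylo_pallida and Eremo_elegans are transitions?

Differing sites — 9:G/T (Tv); 12:C/G (Tv); 16:C/T (Ti); 30:G/A (Ti).
Of the 4 differences, 2 transitions and 2 transversions, so the answer is 2.

2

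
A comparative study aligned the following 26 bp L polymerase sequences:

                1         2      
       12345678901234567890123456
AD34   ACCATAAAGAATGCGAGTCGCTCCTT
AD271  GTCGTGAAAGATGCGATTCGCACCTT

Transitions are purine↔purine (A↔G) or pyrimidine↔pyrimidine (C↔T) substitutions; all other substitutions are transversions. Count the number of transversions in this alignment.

Mismatches occur at site 1 (A↔G, transition), site 2 (C↔T, transition), site 4 (A↔G, transition), site 6 (A↔G, transition), site 9 (G↔A, transition), site 10 (A↔G, transition), site 17 (G↔T, transversion), site 22 (T↔A, transversion).
Of the 8 differences, 6 transitions and 2 transversions, so the answer is 2.

2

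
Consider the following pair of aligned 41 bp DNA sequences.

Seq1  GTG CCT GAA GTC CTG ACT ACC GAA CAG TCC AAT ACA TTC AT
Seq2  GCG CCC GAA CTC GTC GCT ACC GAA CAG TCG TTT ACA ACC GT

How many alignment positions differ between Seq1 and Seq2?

Mismatches occur at site 2 (T/C), site 6 (T/C), site 10 (G/C), site 13 (C/G), site 15 (G/C), site 16 (A/G), site 30 (C/G), site 31 (A/T), site 32 (A/T), site 37 (T/A), site 38 (T/C), site 40 (A/G).
That gives 12 mismatches out of 41 aligned sites, so the Hamming distance is 12.

12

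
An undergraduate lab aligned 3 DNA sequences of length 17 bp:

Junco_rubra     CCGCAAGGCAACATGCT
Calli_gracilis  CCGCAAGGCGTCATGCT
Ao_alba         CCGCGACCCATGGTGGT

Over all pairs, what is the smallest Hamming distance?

Pairwise Hamming distances:
  Junco_rubra vs Calli_gracilis: 2
  Junco_rubra vs Ao_alba: 7
  Calli_gracilis vs Ao_alba: 7
The smallest is 2, between Junco_rubra and Calli_gracilis.

2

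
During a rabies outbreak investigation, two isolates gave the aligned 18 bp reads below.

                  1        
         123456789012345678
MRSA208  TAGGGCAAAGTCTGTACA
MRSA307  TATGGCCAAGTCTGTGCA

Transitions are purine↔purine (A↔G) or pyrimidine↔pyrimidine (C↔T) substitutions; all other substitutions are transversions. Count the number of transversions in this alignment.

2

Mismatches occur at site 3 (G↔T, transversion), site 7 (A↔C, transversion), site 16 (A↔G, transition).
Of the 3 differences, 1 transition and 2 transversions, so the answer is 2.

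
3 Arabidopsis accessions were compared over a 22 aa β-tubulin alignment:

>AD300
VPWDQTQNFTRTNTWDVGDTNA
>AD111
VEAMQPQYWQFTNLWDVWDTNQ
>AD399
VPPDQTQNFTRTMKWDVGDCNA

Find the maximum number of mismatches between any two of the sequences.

13

Pairwise Hamming distances:
  AD300 vs AD111: 11
  AD300 vs AD399: 4
  AD111 vs AD399: 13
The largest is 13, between AD111 and AD399.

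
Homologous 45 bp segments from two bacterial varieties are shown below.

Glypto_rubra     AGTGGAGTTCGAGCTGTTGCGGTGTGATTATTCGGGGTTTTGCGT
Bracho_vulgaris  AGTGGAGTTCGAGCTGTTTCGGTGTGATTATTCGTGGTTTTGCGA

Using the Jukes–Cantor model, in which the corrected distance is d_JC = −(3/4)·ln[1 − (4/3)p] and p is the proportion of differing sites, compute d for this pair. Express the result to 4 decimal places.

Mismatches occur at site 19 (G/T), site 35 (G/T), site 45 (T/A).
p = 3/45 = 0.066667.
d = −0.75 · ln(1 − (4/3)·0.066667) = −0.75 · ln(0.911111) = −0.75 · (-0.093091) = 0.0698.

0.0698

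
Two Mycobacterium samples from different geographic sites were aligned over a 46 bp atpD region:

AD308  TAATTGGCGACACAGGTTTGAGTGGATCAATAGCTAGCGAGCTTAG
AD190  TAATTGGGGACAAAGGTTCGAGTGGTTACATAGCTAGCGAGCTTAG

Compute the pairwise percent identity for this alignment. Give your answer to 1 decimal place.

87.0%

Differing sites — 8:C/G; 13:C/A; 19:T/C; 26:A/T; 28:C/A; 29:A/C.
40 of the 46 sites match, so the percent identity is 40/46 × 100 = 87.0%.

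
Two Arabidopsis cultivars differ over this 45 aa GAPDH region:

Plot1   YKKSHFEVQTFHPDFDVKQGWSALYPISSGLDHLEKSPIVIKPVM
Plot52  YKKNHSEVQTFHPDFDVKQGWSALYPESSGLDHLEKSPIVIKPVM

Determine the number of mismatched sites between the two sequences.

3

Differing sites — 4:S/N; 6:F/S; 27:I/E.
That gives 3 mismatches out of 45 aligned sites, so the Hamming distance is 3.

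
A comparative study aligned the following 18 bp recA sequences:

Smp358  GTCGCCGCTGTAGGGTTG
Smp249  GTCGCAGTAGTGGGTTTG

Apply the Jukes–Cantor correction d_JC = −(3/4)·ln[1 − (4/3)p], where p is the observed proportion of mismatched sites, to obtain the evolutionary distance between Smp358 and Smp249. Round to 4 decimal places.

0.3470

The sequences differ at positions 6 (C/A), 8 (C/T), 9 (T/A), 12 (A/G), 15 (G/T).
p = 5/18 = 0.277778.
d = −0.75 · ln(1 − (4/3)·0.277778) = −0.75 · ln(0.629629) = −0.75 · (-0.462625) = 0.3470.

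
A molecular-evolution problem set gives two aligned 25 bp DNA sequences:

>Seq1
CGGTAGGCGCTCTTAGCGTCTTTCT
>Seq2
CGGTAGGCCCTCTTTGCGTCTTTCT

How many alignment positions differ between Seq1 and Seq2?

Mismatches occur at site 9 (G↔C), site 15 (A↔T).
That gives 2 mismatches out of 25 aligned sites, so the Hamming distance is 2.

2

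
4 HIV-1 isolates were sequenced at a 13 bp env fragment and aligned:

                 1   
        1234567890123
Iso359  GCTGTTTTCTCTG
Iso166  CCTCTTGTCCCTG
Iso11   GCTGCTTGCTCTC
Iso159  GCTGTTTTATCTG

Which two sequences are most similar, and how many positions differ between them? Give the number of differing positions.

1

Pairwise Hamming distances:
  Iso359 vs Iso166: 4
  Iso359 vs Iso11: 3
  Iso359 vs Iso159: 1
  Iso166 vs Iso11: 7
  Iso166 vs Iso159: 5
  Iso11 vs Iso159: 4
The smallest is 1, between Iso359 and Iso159.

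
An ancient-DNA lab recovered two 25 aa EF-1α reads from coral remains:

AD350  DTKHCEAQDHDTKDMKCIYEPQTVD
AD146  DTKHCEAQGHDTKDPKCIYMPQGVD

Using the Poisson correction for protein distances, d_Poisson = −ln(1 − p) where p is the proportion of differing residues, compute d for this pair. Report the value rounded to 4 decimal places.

The sequences differ at positions 9 (D/G), 15 (M/P), 20 (E/M), 23 (T/G).
p = 4/25 = 0.160000.
d = −ln(1 − 0.160000) = −ln(0.840000) = 0.1744.

0.1744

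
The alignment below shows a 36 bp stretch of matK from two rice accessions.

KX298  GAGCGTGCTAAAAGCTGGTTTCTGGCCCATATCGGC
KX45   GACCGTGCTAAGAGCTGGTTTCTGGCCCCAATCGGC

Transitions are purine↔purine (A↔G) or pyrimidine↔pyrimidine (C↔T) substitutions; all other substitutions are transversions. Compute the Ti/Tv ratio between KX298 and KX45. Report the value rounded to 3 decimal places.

0.333

Mismatches occur at site 3 (G/C, transversion), site 12 (A/G, transition), site 29 (A/C, transversion), site 30 (T/A, transversion).
Of the 4 differences, 1 transition and 3 transversions, so Ti/Tv = 1/3 = 0.333.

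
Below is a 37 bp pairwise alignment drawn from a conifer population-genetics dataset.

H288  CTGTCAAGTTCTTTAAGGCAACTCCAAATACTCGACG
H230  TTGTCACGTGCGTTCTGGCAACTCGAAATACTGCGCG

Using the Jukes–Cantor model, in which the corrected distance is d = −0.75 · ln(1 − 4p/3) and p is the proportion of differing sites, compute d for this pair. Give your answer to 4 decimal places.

0.3351

The sequences differ at positions 1 (C/T), 7 (A/C), 10 (T/G), 12 (T/G), 15 (A/C), 16 (A/T), 25 (C/G), 33 (C/G), 34 (G/C), 35 (A/G).
p = 10/37 = 0.270270.
d = −0.75 · ln(1 − (4/3)·0.270270) = −0.75 · ln(0.639640) = −0.75 · (-0.446850) = 0.3351.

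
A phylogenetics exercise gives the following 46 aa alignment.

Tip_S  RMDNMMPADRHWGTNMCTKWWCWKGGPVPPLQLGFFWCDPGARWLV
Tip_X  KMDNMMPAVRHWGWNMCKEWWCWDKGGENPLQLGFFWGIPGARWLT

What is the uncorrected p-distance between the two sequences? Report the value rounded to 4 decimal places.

Mismatches occur at site 1 (R→K), site 9 (D→V), site 14 (T→W), site 18 (T→K), site 19 (K→E), site 24 (K→D), site 25 (G→K), site 27 (P→G), site 28 (V→E), site 29 (P→N), site 38 (C→G), site 39 (D→I), site 46 (V→T).
There are 13 differences over 46 sites, so p = 13/46 = 0.2826.

0.2826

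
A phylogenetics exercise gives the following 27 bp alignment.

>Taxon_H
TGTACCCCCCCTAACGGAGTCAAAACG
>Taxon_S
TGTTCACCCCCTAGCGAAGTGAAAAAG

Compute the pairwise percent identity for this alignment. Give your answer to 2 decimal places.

The sequences differ at positions 4 (A/T), 6 (C/A), 14 (A/G), 17 (G/A), 21 (C/G), 26 (C/A).
21 of the 27 sites match, so the percent identity is 21/27 × 100 = 77.78%.

77.78%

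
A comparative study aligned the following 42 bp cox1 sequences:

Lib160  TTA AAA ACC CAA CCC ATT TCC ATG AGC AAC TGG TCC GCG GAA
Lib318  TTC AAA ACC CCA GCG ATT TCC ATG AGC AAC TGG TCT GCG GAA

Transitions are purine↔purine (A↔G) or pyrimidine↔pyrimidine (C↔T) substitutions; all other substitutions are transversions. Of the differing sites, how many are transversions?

Differing sites — 3:A/C (Tv); 11:A/C (Tv); 13:C/G (Tv); 15:C/G (Tv); 36:C/T (Ti).
Of the 5 differences, 1 transition and 4 transversions, so the answer is 4.

4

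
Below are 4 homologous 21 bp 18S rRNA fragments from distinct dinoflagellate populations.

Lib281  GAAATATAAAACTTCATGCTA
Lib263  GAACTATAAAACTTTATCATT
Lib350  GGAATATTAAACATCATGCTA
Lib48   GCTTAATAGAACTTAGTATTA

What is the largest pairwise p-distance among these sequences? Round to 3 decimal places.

Pairwise Hamming distances:
  Lib281 vs Lib263: 5
  Lib281 vs Lib350: 3
  Lib281 vs Lib48: 9
  Lib263 vs Lib350: 8
  Lib263 vs Lib48: 10
  Lib350 vs Lib48: 11
The largest is 11 mismatches, between Lib350 and Lib48; p = 11/21 = 0.524.

0.524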